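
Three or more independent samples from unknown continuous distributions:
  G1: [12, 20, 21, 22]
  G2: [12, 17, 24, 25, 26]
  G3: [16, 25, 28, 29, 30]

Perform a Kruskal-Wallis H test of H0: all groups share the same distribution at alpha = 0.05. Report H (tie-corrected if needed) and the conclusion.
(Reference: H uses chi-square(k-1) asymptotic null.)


Step 1: Combine all N = 14 observations and assign midranks.
sorted (value, group, rank): (12,G1,1.5), (12,G2,1.5), (16,G3,3), (17,G2,4), (20,G1,5), (21,G1,6), (22,G1,7), (24,G2,8), (25,G2,9.5), (25,G3,9.5), (26,G2,11), (28,G3,12), (29,G3,13), (30,G3,14)
Step 2: Sum ranks within each group.
R_1 = 19.5 (n_1 = 4)
R_2 = 34 (n_2 = 5)
R_3 = 51.5 (n_3 = 5)
Step 3: H = 12/(N(N+1)) * sum(R_i^2/n_i) - 3(N+1)
     = 12/(14*15) * (19.5^2/4 + 34^2/5 + 51.5^2/5) - 3*15
     = 0.057143 * 856.713 - 45
     = 3.955000.
Step 4: Ties present; correction factor C = 1 - 12/(14^3 - 14) = 0.995604. Corrected H = 3.955000 / 0.995604 = 3.972461.
Step 5: Under H0, H ~ chi^2(2); p-value = 0.137212.
Step 6: alpha = 0.05. fail to reject H0.

H = 3.9725, df = 2, p = 0.137212, fail to reject H0.


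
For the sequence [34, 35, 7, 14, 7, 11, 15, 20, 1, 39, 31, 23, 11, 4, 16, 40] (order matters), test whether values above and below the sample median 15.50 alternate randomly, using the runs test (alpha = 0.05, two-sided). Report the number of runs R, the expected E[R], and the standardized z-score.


Step 1: Compute median = 15.50; label A = above, B = below.
Labels in order: AABBBBBABAAABBAA  (n_A = 8, n_B = 8)
Step 2: Count runs R = 7.
Step 3: Under H0 (random ordering), E[R] = 2*n_A*n_B/(n_A+n_B) + 1 = 2*8*8/16 + 1 = 9.0000.
        Var[R] = 2*n_A*n_B*(2*n_A*n_B - n_A - n_B) / ((n_A+n_B)^2 * (n_A+n_B-1)) = 14336/3840 = 3.7333.
        SD[R] = 1.9322.
Step 4: Continuity-corrected z = (R + 0.5 - E[R]) / SD[R] = (7 + 0.5 - 9.0000) / 1.9322 = -0.7763.
Step 5: Two-sided p-value via normal approximation = 2*(1 - Phi(|z|)) = 0.437558.
Step 6: alpha = 0.05. fail to reject H0.

R = 7, z = -0.7763, p = 0.437558, fail to reject H0.


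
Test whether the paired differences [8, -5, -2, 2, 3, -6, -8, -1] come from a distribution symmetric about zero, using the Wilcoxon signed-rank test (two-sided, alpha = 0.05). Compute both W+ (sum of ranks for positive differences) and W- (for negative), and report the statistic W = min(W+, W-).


Step 1: Drop any zero differences (none here) and take |d_i|.
|d| = [8, 5, 2, 2, 3, 6, 8, 1]
Step 2: Midrank |d_i| (ties get averaged ranks).
ranks: |8|->7.5, |5|->5, |2|->2.5, |2|->2.5, |3|->4, |6|->6, |8|->7.5, |1|->1
Step 3: Attach original signs; sum ranks with positive sign and with negative sign.
W+ = 7.5 + 2.5 + 4 = 14
W- = 5 + 2.5 + 6 + 7.5 + 1 = 22
(Check: W+ + W- = 36 should equal n(n+1)/2 = 36.)
Step 4: Test statistic W = min(W+, W-) = 14.
Step 5: Ties in |d|, so use the tie-corrected normal approximation.
        E[W] = n(n+1)/4 = 8*9/4 = 18.
        Tie groups: |d|=2 (t=2), |d|=8 (t=2); sum(t^3 - t) = 12.
        Var[W] = n(n+1)(2n+1)/24 - sum(t^3-t)/48 = 1224/24 - 12/48 = 50.75.
        z = (W - E[W]) / sqrt(Var[W]) = (14 - 18) / 7.1239 = -0.5615.
        Two-sided p = 2*Phi(z) = 0.574464.
Step 6: alpha = 0.05. fail to reject H0.

W+ = 14, W- = 22, W = min = 14, p = 0.574464, fail to reject H0.


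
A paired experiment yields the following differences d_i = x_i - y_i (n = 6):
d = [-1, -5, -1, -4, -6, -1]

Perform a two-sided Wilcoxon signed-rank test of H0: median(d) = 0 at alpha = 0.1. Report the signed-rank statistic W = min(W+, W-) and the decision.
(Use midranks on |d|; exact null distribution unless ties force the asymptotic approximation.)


Step 1: Drop any zero differences (none here) and take |d_i|.
|d| = [1, 5, 1, 4, 6, 1]
Step 2: Midrank |d_i| (ties get averaged ranks).
ranks: |1|->2, |5|->5, |1|->2, |4|->4, |6|->6, |1|->2
Step 3: Attach original signs; sum ranks with positive sign and with negative sign.
W+ = 0 = 0
W- = 2 + 5 + 2 + 4 + 6 + 2 = 21
(Check: W+ + W- = 21 should equal n(n+1)/2 = 21.)
Step 4: Test statistic W = min(W+, W-) = 0.
Step 5: Ties in |d|, so use the tie-corrected normal approximation.
        E[W] = n(n+1)/4 = 6*7/4 = 10.5.
        Tie groups: |d|=1 (t=3); sum(t^3 - t) = 24.
        Var[W] = n(n+1)(2n+1)/24 - sum(t^3-t)/48 = 546/24 - 24/48 = 22.25.
        z = (W - E[W]) / sqrt(Var[W]) = (0 - 10.5) / 4.7170 = -2.2260.
        Two-sided p = 2*Phi(z) = 0.026014.
Step 6: alpha = 0.1. reject H0.

W+ = 0, W- = 21, W = min = 0, p = 0.026014, reject H0.


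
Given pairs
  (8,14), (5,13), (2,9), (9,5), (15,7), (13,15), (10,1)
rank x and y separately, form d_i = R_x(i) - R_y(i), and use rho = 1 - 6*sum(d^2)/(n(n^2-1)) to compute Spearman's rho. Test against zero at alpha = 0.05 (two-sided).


Step 1: Rank x and y separately (midranks; no ties here).
rank(x): 8->3, 5->2, 2->1, 9->4, 15->7, 13->6, 10->5
rank(y): 14->6, 13->5, 9->4, 5->2, 7->3, 15->7, 1->1
Step 2: d_i = R_x(i) - R_y(i); compute d_i^2.
  (3-6)^2=9, (2-5)^2=9, (1-4)^2=9, (4-2)^2=4, (7-3)^2=16, (6-7)^2=1, (5-1)^2=16
sum(d^2) = 64.
Step 3: rho = 1 - 6*64 / (7*(7^2 - 1)) = 1 - 384/336 = -0.142857.
Step 4: Under H0, t = rho * sqrt((n-2)/(1-rho^2)) = -0.3227 ~ t(5).
Step 5: Two-sided p-value from the t-distribution with 5 df = 0.759945.
Step 6: alpha = 0.05. fail to reject H0.

rho = -0.1429, p = 0.759945, fail to reject H0 at alpha = 0.05.


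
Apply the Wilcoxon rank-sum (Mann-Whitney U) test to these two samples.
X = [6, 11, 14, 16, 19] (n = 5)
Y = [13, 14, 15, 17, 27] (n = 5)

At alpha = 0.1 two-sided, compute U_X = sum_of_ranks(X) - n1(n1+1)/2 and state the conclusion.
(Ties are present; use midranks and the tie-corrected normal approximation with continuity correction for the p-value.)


Step 1: Combine and sort all 10 observations; assign midranks.
sorted (value, group): (6,X), (11,X), (13,Y), (14,X), (14,Y), (15,Y), (16,X), (17,Y), (19,X), (27,Y)
ranks: 6->1, 11->2, 13->3, 14->4.5, 14->4.5, 15->6, 16->7, 17->8, 19->9, 27->10
Step 2: Rank sum for X: R1 = 1 + 2 + 4.5 + 7 + 9 = 23.5.
Step 3: U_X = R1 - n1(n1+1)/2 = 23.5 - 5*6/2 = 23.5 - 15 = 8.5.
       U_Y = n1*n2 - U_X = 25 - 8.5 = 16.5.
Step 4: Ties are present, so use the tie-corrected normal approximation (with continuity correction) for the p-value.
Step 5: p-value = 0.463344; compare to alpha = 0.1. fail to reject H0.

U_X = 8.5, p = 0.463344, fail to reject H0 at alpha = 0.1.


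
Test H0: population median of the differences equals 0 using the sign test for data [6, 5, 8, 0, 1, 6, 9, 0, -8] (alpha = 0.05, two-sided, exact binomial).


Step 1: Discard zero differences. Original n = 9; n_eff = number of nonzero differences = 7.
Nonzero differences (with sign): +6, +5, +8, +1, +6, +9, -8
Step 2: Count signs: positive = 6, negative = 1.
Step 3: Under H0: P(positive) = 0.5, so the number of positives S ~ Bin(7, 0.5).
Step 4: Two-sided exact p-value = sum of Bin(7,0.5) probabilities at or below the observed probability = 0.125000.
Step 5: alpha = 0.05. fail to reject H0.

n_eff = 7, pos = 6, neg = 1, p = 0.125000, fail to reject H0.


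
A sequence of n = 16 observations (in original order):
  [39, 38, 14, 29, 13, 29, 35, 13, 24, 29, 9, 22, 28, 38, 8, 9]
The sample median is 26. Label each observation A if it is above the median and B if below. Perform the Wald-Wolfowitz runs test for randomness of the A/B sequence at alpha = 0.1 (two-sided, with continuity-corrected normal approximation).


Step 1: Compute median = 26; label A = above, B = below.
Labels in order: AABABAABBABBAABB  (n_A = 8, n_B = 8)
Step 2: Count runs R = 10.
Step 3: Under H0 (random ordering), E[R] = 2*n_A*n_B/(n_A+n_B) + 1 = 2*8*8/16 + 1 = 9.0000.
        Var[R] = 2*n_A*n_B*(2*n_A*n_B - n_A - n_B) / ((n_A+n_B)^2 * (n_A+n_B-1)) = 14336/3840 = 3.7333.
        SD[R] = 1.9322.
Step 4: Continuity-corrected z = (R - 0.5 - E[R]) / SD[R] = (10 - 0.5 - 9.0000) / 1.9322 = 0.2588.
Step 5: Two-sided p-value via normal approximation = 2*(1 - Phi(|z|)) = 0.795809.
Step 6: alpha = 0.1. fail to reject H0.

R = 10, z = 0.2588, p = 0.795809, fail to reject H0.


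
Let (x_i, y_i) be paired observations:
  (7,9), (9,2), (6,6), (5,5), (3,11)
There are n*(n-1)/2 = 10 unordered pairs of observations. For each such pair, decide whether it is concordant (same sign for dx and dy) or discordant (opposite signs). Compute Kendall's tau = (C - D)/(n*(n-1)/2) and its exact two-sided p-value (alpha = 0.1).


Step 1: Enumerate the 10 unordered pairs (i,j) with i<j and classify each by sign(x_j-x_i) * sign(y_j-y_i).
  (1,2):dx=+2,dy=-7->D; (1,3):dx=-1,dy=-3->C; (1,4):dx=-2,dy=-4->C; (1,5):dx=-4,dy=+2->D
  (2,3):dx=-3,dy=+4->D; (2,4):dx=-4,dy=+3->D; (2,5):dx=-6,dy=+9->D; (3,4):dx=-1,dy=-1->C
  (3,5):dx=-3,dy=+5->D; (4,5):dx=-2,dy=+6->D
Step 2: C = 3, D = 7, total pairs = 10.
Step 3: tau = (C - D)/(n(n-1)/2) = (3 - 7)/10 = -0.400000.
Step 4: Exact two-sided p-value (enumerate n! = 120 permutations of y under H0): p = 0.483333.
Step 5: alpha = 0.1. fail to reject H0.

tau_b = -0.4000 (C=3, D=7), p = 0.483333, fail to reject H0.


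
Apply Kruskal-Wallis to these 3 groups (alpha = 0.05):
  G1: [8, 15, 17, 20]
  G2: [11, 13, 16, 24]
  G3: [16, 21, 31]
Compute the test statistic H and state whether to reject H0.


Step 1: Combine all N = 11 observations and assign midranks.
sorted (value, group, rank): (8,G1,1), (11,G2,2), (13,G2,3), (15,G1,4), (16,G2,5.5), (16,G3,5.5), (17,G1,7), (20,G1,8), (21,G3,9), (24,G2,10), (31,G3,11)
Step 2: Sum ranks within each group.
R_1 = 20 (n_1 = 4)
R_2 = 20.5 (n_2 = 4)
R_3 = 25.5 (n_3 = 3)
Step 3: H = 12/(N(N+1)) * sum(R_i^2/n_i) - 3(N+1)
     = 12/(11*12) * (20^2/4 + 20.5^2/4 + 25.5^2/3) - 3*12
     = 0.090909 * 421.812 - 36
     = 2.346591.
Step 4: Ties present; correction factor C = 1 - 6/(11^3 - 11) = 0.995455. Corrected H = 2.346591 / 0.995455 = 2.357306.
Step 5: Under H0, H ~ chi^2(2); p-value = 0.307693.
Step 6: alpha = 0.05. fail to reject H0.

H = 2.3573, df = 2, p = 0.307693, fail to reject H0.


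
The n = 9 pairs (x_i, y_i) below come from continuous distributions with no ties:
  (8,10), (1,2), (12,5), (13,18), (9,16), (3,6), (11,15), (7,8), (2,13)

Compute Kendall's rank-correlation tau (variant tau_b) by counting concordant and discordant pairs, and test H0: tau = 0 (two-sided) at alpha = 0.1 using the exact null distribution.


Step 1: Enumerate the 36 unordered pairs (i,j) with i<j and classify each by sign(x_j-x_i) * sign(y_j-y_i).
  (1,2):dx=-7,dy=-8->C; (1,3):dx=+4,dy=-5->D; (1,4):dx=+5,dy=+8->C; (1,5):dx=+1,dy=+6->C
  (1,6):dx=-5,dy=-4->C; (1,7):dx=+3,dy=+5->C; (1,8):dx=-1,dy=-2->C; (1,9):dx=-6,dy=+3->D
  (2,3):dx=+11,dy=+3->C; (2,4):dx=+12,dy=+16->C; (2,5):dx=+8,dy=+14->C; (2,6):dx=+2,dy=+4->C
  (2,7):dx=+10,dy=+13->C; (2,8):dx=+6,dy=+6->C; (2,9):dx=+1,dy=+11->C; (3,4):dx=+1,dy=+13->C
  (3,5):dx=-3,dy=+11->D; (3,6):dx=-9,dy=+1->D; (3,7):dx=-1,dy=+10->D; (3,8):dx=-5,dy=+3->D
  (3,9):dx=-10,dy=+8->D; (4,5):dx=-4,dy=-2->C; (4,6):dx=-10,dy=-12->C; (4,7):dx=-2,dy=-3->C
  (4,8):dx=-6,dy=-10->C; (4,9):dx=-11,dy=-5->C; (5,6):dx=-6,dy=-10->C; (5,7):dx=+2,dy=-1->D
  (5,8):dx=-2,dy=-8->C; (5,9):dx=-7,dy=-3->C; (6,7):dx=+8,dy=+9->C; (6,8):dx=+4,dy=+2->C
  (6,9):dx=-1,dy=+7->D; (7,8):dx=-4,dy=-7->C; (7,9):dx=-9,dy=-2->C; (8,9):dx=-5,dy=+5->D
Step 2: C = 26, D = 10, total pairs = 36.
Step 3: tau = (C - D)/(n(n-1)/2) = (26 - 10)/36 = 0.444444.
Step 4: Exact two-sided p-value (enumerate n! = 362880 permutations of y under H0): p = 0.119439.
Step 5: alpha = 0.1. fail to reject H0.

tau_b = 0.4444 (C=26, D=10), p = 0.119439, fail to reject H0.


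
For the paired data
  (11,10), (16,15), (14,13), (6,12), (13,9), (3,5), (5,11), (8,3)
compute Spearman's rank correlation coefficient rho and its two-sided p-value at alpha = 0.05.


Step 1: Rank x and y separately (midranks; no ties here).
rank(x): 11->5, 16->8, 14->7, 6->3, 13->6, 3->1, 5->2, 8->4
rank(y): 10->4, 15->8, 13->7, 12->6, 9->3, 5->2, 11->5, 3->1
Step 2: d_i = R_x(i) - R_y(i); compute d_i^2.
  (5-4)^2=1, (8-8)^2=0, (7-7)^2=0, (3-6)^2=9, (6-3)^2=9, (1-2)^2=1, (2-5)^2=9, (4-1)^2=9
sum(d^2) = 38.
Step 3: rho = 1 - 6*38 / (8*(8^2 - 1)) = 1 - 228/504 = 0.547619.
Step 4: Under H0, t = rho * sqrt((n-2)/(1-rho^2)) = 1.6031 ~ t(6).
Step 5: Two-sided p-value from the t-distribution with 6 df = 0.160026.
Step 6: alpha = 0.05. fail to reject H0.

rho = 0.5476, p = 0.160026, fail to reject H0 at alpha = 0.05.


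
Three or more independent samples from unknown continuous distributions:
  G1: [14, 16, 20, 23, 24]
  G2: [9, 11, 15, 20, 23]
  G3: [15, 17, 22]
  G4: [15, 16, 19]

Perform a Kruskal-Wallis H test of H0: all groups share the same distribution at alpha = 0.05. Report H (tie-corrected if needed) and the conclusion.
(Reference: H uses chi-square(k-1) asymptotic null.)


Step 1: Combine all N = 16 observations and assign midranks.
sorted (value, group, rank): (9,G2,1), (11,G2,2), (14,G1,3), (15,G2,5), (15,G3,5), (15,G4,5), (16,G1,7.5), (16,G4,7.5), (17,G3,9), (19,G4,10), (20,G1,11.5), (20,G2,11.5), (22,G3,13), (23,G1,14.5), (23,G2,14.5), (24,G1,16)
Step 2: Sum ranks within each group.
R_1 = 52.5 (n_1 = 5)
R_2 = 34 (n_2 = 5)
R_3 = 27 (n_3 = 3)
R_4 = 22.5 (n_4 = 3)
Step 3: H = 12/(N(N+1)) * sum(R_i^2/n_i) - 3(N+1)
     = 12/(16*17) * (52.5^2/5 + 34^2/5 + 27^2/3 + 22.5^2/3) - 3*17
     = 0.044118 * 1194.2 - 51
     = 1.685294.
Step 4: Ties present; correction factor C = 1 - 42/(16^3 - 16) = 0.989706. Corrected H = 1.685294 / 0.989706 = 1.702823.
Step 5: Under H0, H ~ chi^2(3); p-value = 0.636306.
Step 6: alpha = 0.05. fail to reject H0.

H = 1.7028, df = 3, p = 0.636306, fail to reject H0.


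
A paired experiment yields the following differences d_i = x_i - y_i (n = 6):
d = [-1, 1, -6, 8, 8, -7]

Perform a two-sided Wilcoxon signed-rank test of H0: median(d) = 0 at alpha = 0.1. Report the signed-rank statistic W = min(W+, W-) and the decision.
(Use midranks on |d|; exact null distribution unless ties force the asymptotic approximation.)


Step 1: Drop any zero differences (none here) and take |d_i|.
|d| = [1, 1, 6, 8, 8, 7]
Step 2: Midrank |d_i| (ties get averaged ranks).
ranks: |1|->1.5, |1|->1.5, |6|->3, |8|->5.5, |8|->5.5, |7|->4
Step 3: Attach original signs; sum ranks with positive sign and with negative sign.
W+ = 1.5 + 5.5 + 5.5 = 12.5
W- = 1.5 + 3 + 4 = 8.5
(Check: W+ + W- = 21 should equal n(n+1)/2 = 21.)
Step 4: Test statistic W = min(W+, W-) = 8.5.
Step 5: Ties in |d|, so use the tie-corrected normal approximation.
        E[W] = n(n+1)/4 = 6*7/4 = 10.5.
        Tie groups: |d|=1 (t=2), |d|=8 (t=2); sum(t^3 - t) = 12.
        Var[W] = n(n+1)(2n+1)/24 - sum(t^3-t)/48 = 546/24 - 12/48 = 22.5.
        z = (W - E[W]) / sqrt(Var[W]) = (8.5 - 10.5) / 4.7434 = -0.4216.
        Two-sided p = 2*Phi(z) = 0.673290.
Step 6: alpha = 0.1. fail to reject H0.

W+ = 12.5, W- = 8.5, W = min = 8.5, p = 0.673290, fail to reject H0.


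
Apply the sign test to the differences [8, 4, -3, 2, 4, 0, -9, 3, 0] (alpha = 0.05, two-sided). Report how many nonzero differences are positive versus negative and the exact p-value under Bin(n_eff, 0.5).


Step 1: Discard zero differences. Original n = 9; n_eff = number of nonzero differences = 7.
Nonzero differences (with sign): +8, +4, -3, +2, +4, -9, +3
Step 2: Count signs: positive = 5, negative = 2.
Step 3: Under H0: P(positive) = 0.5, so the number of positives S ~ Bin(7, 0.5).
Step 4: Two-sided exact p-value = sum of Bin(7,0.5) probabilities at or below the observed probability = 0.453125.
Step 5: alpha = 0.05. fail to reject H0.

n_eff = 7, pos = 5, neg = 2, p = 0.453125, fail to reject H0.


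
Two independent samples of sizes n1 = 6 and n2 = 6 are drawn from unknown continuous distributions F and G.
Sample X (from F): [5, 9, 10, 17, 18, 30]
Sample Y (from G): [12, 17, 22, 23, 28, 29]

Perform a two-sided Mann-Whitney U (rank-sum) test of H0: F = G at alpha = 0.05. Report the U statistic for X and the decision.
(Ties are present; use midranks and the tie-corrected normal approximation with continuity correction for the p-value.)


Step 1: Combine and sort all 12 observations; assign midranks.
sorted (value, group): (5,X), (9,X), (10,X), (12,Y), (17,X), (17,Y), (18,X), (22,Y), (23,Y), (28,Y), (29,Y), (30,X)
ranks: 5->1, 9->2, 10->3, 12->4, 17->5.5, 17->5.5, 18->7, 22->8, 23->9, 28->10, 29->11, 30->12
Step 2: Rank sum for X: R1 = 1 + 2 + 3 + 5.5 + 7 + 12 = 30.5.
Step 3: U_X = R1 - n1(n1+1)/2 = 30.5 - 6*7/2 = 30.5 - 21 = 9.5.
       U_Y = n1*n2 - U_X = 36 - 9.5 = 26.5.
Step 4: Ties are present, so use the tie-corrected normal approximation (with continuity correction) for the p-value.
Step 5: p-value = 0.199397; compare to alpha = 0.05. fail to reject H0.

U_X = 9.5, p = 0.199397, fail to reject H0 at alpha = 0.05.


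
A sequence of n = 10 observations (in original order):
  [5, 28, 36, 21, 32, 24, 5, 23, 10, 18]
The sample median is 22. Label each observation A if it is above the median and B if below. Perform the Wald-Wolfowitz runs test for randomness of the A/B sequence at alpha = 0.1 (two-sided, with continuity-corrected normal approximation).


Step 1: Compute median = 22; label A = above, B = below.
Labels in order: BAABAABABB  (n_A = 5, n_B = 5)
Step 2: Count runs R = 7.
Step 3: Under H0 (random ordering), E[R] = 2*n_A*n_B/(n_A+n_B) + 1 = 2*5*5/10 + 1 = 6.0000.
        Var[R] = 2*n_A*n_B*(2*n_A*n_B - n_A - n_B) / ((n_A+n_B)^2 * (n_A+n_B-1)) = 2000/900 = 2.2222.
        SD[R] = 1.4907.
Step 4: Continuity-corrected z = (R - 0.5 - E[R]) / SD[R] = (7 - 0.5 - 6.0000) / 1.4907 = 0.3354.
Step 5: Two-sided p-value via normal approximation = 2*(1 - Phi(|z|)) = 0.737316.
Step 6: alpha = 0.1. fail to reject H0.

R = 7, z = 0.3354, p = 0.737316, fail to reject H0.


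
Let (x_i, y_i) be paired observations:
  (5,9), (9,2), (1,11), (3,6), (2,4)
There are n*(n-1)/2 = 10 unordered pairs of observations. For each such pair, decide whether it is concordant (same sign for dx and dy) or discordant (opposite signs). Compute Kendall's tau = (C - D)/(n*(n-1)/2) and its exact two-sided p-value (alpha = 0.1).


Step 1: Enumerate the 10 unordered pairs (i,j) with i<j and classify each by sign(x_j-x_i) * sign(y_j-y_i).
  (1,2):dx=+4,dy=-7->D; (1,3):dx=-4,dy=+2->D; (1,4):dx=-2,dy=-3->C; (1,5):dx=-3,dy=-5->C
  (2,3):dx=-8,dy=+9->D; (2,4):dx=-6,dy=+4->D; (2,5):dx=-7,dy=+2->D; (3,4):dx=+2,dy=-5->D
  (3,5):dx=+1,dy=-7->D; (4,5):dx=-1,dy=-2->C
Step 2: C = 3, D = 7, total pairs = 10.
Step 3: tau = (C - D)/(n(n-1)/2) = (3 - 7)/10 = -0.400000.
Step 4: Exact two-sided p-value (enumerate n! = 120 permutations of y under H0): p = 0.483333.
Step 5: alpha = 0.1. fail to reject H0.

tau_b = -0.4000 (C=3, D=7), p = 0.483333, fail to reject H0.


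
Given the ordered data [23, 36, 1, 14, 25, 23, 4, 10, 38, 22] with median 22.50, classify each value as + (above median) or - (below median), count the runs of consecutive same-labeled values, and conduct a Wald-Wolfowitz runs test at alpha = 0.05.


Step 1: Compute median = 22.50; label A = above, B = below.
Labels in order: AABBAABBAB  (n_A = 5, n_B = 5)
Step 2: Count runs R = 6.
Step 3: Under H0 (random ordering), E[R] = 2*n_A*n_B/(n_A+n_B) + 1 = 2*5*5/10 + 1 = 6.0000.
        Var[R] = 2*n_A*n_B*(2*n_A*n_B - n_A - n_B) / ((n_A+n_B)^2 * (n_A+n_B-1)) = 2000/900 = 2.2222.
        SD[R] = 1.4907.
Step 4: R = E[R], so z = 0 with no continuity correction.
Step 5: Two-sided p-value via normal approximation = 2*(1 - Phi(|z|)) = 1.000000.
Step 6: alpha = 0.05. fail to reject H0.

R = 6, z = 0.0000, p = 1.000000, fail to reject H0.


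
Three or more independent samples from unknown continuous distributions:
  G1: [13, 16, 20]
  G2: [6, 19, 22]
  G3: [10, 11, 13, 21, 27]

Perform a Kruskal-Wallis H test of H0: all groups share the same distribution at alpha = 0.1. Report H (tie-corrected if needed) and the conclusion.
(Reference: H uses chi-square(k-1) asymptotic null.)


Step 1: Combine all N = 11 observations and assign midranks.
sorted (value, group, rank): (6,G2,1), (10,G3,2), (11,G3,3), (13,G1,4.5), (13,G3,4.5), (16,G1,6), (19,G2,7), (20,G1,8), (21,G3,9), (22,G2,10), (27,G3,11)
Step 2: Sum ranks within each group.
R_1 = 18.5 (n_1 = 3)
R_2 = 18 (n_2 = 3)
R_3 = 29.5 (n_3 = 5)
Step 3: H = 12/(N(N+1)) * sum(R_i^2/n_i) - 3(N+1)
     = 12/(11*12) * (18.5^2/3 + 18^2/3 + 29.5^2/5) - 3*12
     = 0.090909 * 396.133 - 36
     = 0.012121.
Step 4: Ties present; correction factor C = 1 - 6/(11^3 - 11) = 0.995455. Corrected H = 0.012121 / 0.995455 = 0.012177.
Step 5: Under H0, H ~ chi^2(2); p-value = 0.993930.
Step 6: alpha = 0.1. fail to reject H0.

H = 0.0122, df = 2, p = 0.993930, fail to reject H0.


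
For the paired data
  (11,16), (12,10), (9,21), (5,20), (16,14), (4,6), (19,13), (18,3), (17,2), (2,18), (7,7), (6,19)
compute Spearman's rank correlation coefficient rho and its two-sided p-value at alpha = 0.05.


Step 1: Rank x and y separately (midranks; no ties here).
rank(x): 11->7, 12->8, 9->6, 5->3, 16->9, 4->2, 19->12, 18->11, 17->10, 2->1, 7->5, 6->4
rank(y): 16->8, 10->5, 21->12, 20->11, 14->7, 6->3, 13->6, 3->2, 2->1, 18->9, 7->4, 19->10
Step 2: d_i = R_x(i) - R_y(i); compute d_i^2.
  (7-8)^2=1, (8-5)^2=9, (6-12)^2=36, (3-11)^2=64, (9-7)^2=4, (2-3)^2=1, (12-6)^2=36, (11-2)^2=81, (10-1)^2=81, (1-9)^2=64, (5-4)^2=1, (4-10)^2=36
sum(d^2) = 414.
Step 3: rho = 1 - 6*414 / (12*(12^2 - 1)) = 1 - 2484/1716 = -0.447552.
Step 4: Under H0, t = rho * sqrt((n-2)/(1-rho^2)) = -1.5826 ~ t(10).
Step 5: Two-sided p-value from the t-distribution with 10 df = 0.144586.
Step 6: alpha = 0.05. fail to reject H0.

rho = -0.4476, p = 0.144586, fail to reject H0 at alpha = 0.05.


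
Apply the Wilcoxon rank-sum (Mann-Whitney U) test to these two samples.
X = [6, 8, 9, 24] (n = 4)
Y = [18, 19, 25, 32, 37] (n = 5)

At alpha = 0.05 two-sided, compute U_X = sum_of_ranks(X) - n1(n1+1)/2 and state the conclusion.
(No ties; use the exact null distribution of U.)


Step 1: Combine and sort all 9 observations; assign midranks.
sorted (value, group): (6,X), (8,X), (9,X), (18,Y), (19,Y), (24,X), (25,Y), (32,Y), (37,Y)
ranks: 6->1, 8->2, 9->3, 18->4, 19->5, 24->6, 25->7, 32->8, 37->9
Step 2: Rank sum for X: R1 = 1 + 2 + 3 + 6 = 12.
Step 3: U_X = R1 - n1(n1+1)/2 = 12 - 4*5/2 = 12 - 10 = 2.
       U_Y = n1*n2 - U_X = 20 - 2 = 18.
Step 4: No ties, so the exact null distribution of U (based on enumerating the C(9,4) = 126 equally likely rank assignments) gives the two-sided p-value.
Step 5: p-value = 0.063492; compare to alpha = 0.05. fail to reject H0.

U_X = 2, p = 0.063492, fail to reject H0 at alpha = 0.05.


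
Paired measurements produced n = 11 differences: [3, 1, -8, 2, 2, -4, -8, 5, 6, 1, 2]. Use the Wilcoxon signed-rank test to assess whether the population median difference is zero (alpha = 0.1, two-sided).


Step 1: Drop any zero differences (none here) and take |d_i|.
|d| = [3, 1, 8, 2, 2, 4, 8, 5, 6, 1, 2]
Step 2: Midrank |d_i| (ties get averaged ranks).
ranks: |3|->6, |1|->1.5, |8|->10.5, |2|->4, |2|->4, |4|->7, |8|->10.5, |5|->8, |6|->9, |1|->1.5, |2|->4
Step 3: Attach original signs; sum ranks with positive sign and with negative sign.
W+ = 6 + 1.5 + 4 + 4 + 8 + 9 + 1.5 + 4 = 38
W- = 10.5 + 7 + 10.5 = 28
(Check: W+ + W- = 66 should equal n(n+1)/2 = 66.)
Step 4: Test statistic W = min(W+, W-) = 28.
Step 5: Ties in |d|, so use the tie-corrected normal approximation.
        E[W] = n(n+1)/4 = 11*12/4 = 33.
        Tie groups: |d|=1 (t=2), |d|=2 (t=3), |d|=8 (t=2); sum(t^3 - t) = 36.
        Var[W] = n(n+1)(2n+1)/24 - sum(t^3-t)/48 = 3036/24 - 36/48 = 125.75.
        z = (W - E[W]) / sqrt(Var[W]) = (28 - 33) / 11.2138 = -0.4459.
        Two-sided p = 2*Phi(z) = 0.655685.
Step 6: alpha = 0.1. fail to reject H0.

W+ = 38, W- = 28, W = min = 28, p = 0.655685, fail to reject H0.


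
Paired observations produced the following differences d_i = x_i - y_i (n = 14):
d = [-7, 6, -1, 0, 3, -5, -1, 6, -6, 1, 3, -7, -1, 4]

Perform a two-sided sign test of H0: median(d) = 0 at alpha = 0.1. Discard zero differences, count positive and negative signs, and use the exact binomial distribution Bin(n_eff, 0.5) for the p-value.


Step 1: Discard zero differences. Original n = 14; n_eff = number of nonzero differences = 13.
Nonzero differences (with sign): -7, +6, -1, +3, -5, -1, +6, -6, +1, +3, -7, -1, +4
Step 2: Count signs: positive = 6, negative = 7.
Step 3: Under H0: P(positive) = 0.5, so the number of positives S ~ Bin(13, 0.5).
Step 4: Two-sided exact p-value = sum of Bin(13,0.5) probabilities at or below the observed probability = 1.000000.
Step 5: alpha = 0.1. fail to reject H0.

n_eff = 13, pos = 6, neg = 7, p = 1.000000, fail to reject H0.


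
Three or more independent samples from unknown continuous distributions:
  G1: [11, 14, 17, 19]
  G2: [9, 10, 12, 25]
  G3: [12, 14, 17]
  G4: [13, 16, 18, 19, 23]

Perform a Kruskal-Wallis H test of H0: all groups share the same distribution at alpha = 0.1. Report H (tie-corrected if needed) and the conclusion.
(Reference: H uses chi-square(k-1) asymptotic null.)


Step 1: Combine all N = 16 observations and assign midranks.
sorted (value, group, rank): (9,G2,1), (10,G2,2), (11,G1,3), (12,G2,4.5), (12,G3,4.5), (13,G4,6), (14,G1,7.5), (14,G3,7.5), (16,G4,9), (17,G1,10.5), (17,G3,10.5), (18,G4,12), (19,G1,13.5), (19,G4,13.5), (23,G4,15), (25,G2,16)
Step 2: Sum ranks within each group.
R_1 = 34.5 (n_1 = 4)
R_2 = 23.5 (n_2 = 4)
R_3 = 22.5 (n_3 = 3)
R_4 = 55.5 (n_4 = 5)
Step 3: H = 12/(N(N+1)) * sum(R_i^2/n_i) - 3(N+1)
     = 12/(16*17) * (34.5^2/4 + 23.5^2/4 + 22.5^2/3 + 55.5^2/5) - 3*17
     = 0.044118 * 1220.42 - 51
     = 2.842279.
Step 4: Ties present; correction factor C = 1 - 24/(16^3 - 16) = 0.994118. Corrected H = 2.842279 / 0.994118 = 2.859098.
Step 5: Under H0, H ~ chi^2(3); p-value = 0.413864.
Step 6: alpha = 0.1. fail to reject H0.

H = 2.8591, df = 3, p = 0.413864, fail to reject H0.


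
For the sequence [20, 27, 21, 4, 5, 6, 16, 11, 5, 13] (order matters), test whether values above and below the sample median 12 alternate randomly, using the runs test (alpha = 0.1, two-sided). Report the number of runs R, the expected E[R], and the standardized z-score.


Step 1: Compute median = 12; label A = above, B = below.
Labels in order: AAABBBABBA  (n_A = 5, n_B = 5)
Step 2: Count runs R = 5.
Step 3: Under H0 (random ordering), E[R] = 2*n_A*n_B/(n_A+n_B) + 1 = 2*5*5/10 + 1 = 6.0000.
        Var[R] = 2*n_A*n_B*(2*n_A*n_B - n_A - n_B) / ((n_A+n_B)^2 * (n_A+n_B-1)) = 2000/900 = 2.2222.
        SD[R] = 1.4907.
Step 4: Continuity-corrected z = (R + 0.5 - E[R]) / SD[R] = (5 + 0.5 - 6.0000) / 1.4907 = -0.3354.
Step 5: Two-sided p-value via normal approximation = 2*(1 - Phi(|z|)) = 0.737316.
Step 6: alpha = 0.1. fail to reject H0.

R = 5, z = -0.3354, p = 0.737316, fail to reject H0.


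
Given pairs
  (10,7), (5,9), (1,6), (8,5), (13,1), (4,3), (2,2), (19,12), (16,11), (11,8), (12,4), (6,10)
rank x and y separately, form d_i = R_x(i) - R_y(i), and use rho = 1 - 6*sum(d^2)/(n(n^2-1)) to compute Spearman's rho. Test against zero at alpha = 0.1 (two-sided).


Step 1: Rank x and y separately (midranks; no ties here).
rank(x): 10->7, 5->4, 1->1, 8->6, 13->10, 4->3, 2->2, 19->12, 16->11, 11->8, 12->9, 6->5
rank(y): 7->7, 9->9, 6->6, 5->5, 1->1, 3->3, 2->2, 12->12, 11->11, 8->8, 4->4, 10->10
Step 2: d_i = R_x(i) - R_y(i); compute d_i^2.
  (7-7)^2=0, (4-9)^2=25, (1-6)^2=25, (6-5)^2=1, (10-1)^2=81, (3-3)^2=0, (2-2)^2=0, (12-12)^2=0, (11-11)^2=0, (8-8)^2=0, (9-4)^2=25, (5-10)^2=25
sum(d^2) = 182.
Step 3: rho = 1 - 6*182 / (12*(12^2 - 1)) = 1 - 1092/1716 = 0.363636.
Step 4: Under H0, t = rho * sqrt((n-2)/(1-rho^2)) = 1.2344 ~ t(10).
Step 5: Two-sided p-value from the t-distribution with 10 df = 0.245265.
Step 6: alpha = 0.1. fail to reject H0.

rho = 0.3636, p = 0.245265, fail to reject H0 at alpha = 0.1.


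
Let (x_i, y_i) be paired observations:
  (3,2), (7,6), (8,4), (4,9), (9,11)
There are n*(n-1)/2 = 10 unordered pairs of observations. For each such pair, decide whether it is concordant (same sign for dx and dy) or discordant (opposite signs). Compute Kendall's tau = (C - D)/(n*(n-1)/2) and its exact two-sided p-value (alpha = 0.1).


Step 1: Enumerate the 10 unordered pairs (i,j) with i<j and classify each by sign(x_j-x_i) * sign(y_j-y_i).
  (1,2):dx=+4,dy=+4->C; (1,3):dx=+5,dy=+2->C; (1,4):dx=+1,dy=+7->C; (1,5):dx=+6,dy=+9->C
  (2,3):dx=+1,dy=-2->D; (2,4):dx=-3,dy=+3->D; (2,5):dx=+2,dy=+5->C; (3,4):dx=-4,dy=+5->D
  (3,5):dx=+1,dy=+7->C; (4,5):dx=+5,dy=+2->C
Step 2: C = 7, D = 3, total pairs = 10.
Step 3: tau = (C - D)/(n(n-1)/2) = (7 - 3)/10 = 0.400000.
Step 4: Exact two-sided p-value (enumerate n! = 120 permutations of y under H0): p = 0.483333.
Step 5: alpha = 0.1. fail to reject H0.

tau_b = 0.4000 (C=7, D=3), p = 0.483333, fail to reject H0.


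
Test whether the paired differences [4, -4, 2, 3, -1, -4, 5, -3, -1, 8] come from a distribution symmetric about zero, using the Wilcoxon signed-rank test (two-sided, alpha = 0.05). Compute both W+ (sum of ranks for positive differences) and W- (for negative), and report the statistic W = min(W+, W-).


Step 1: Drop any zero differences (none here) and take |d_i|.
|d| = [4, 4, 2, 3, 1, 4, 5, 3, 1, 8]
Step 2: Midrank |d_i| (ties get averaged ranks).
ranks: |4|->7, |4|->7, |2|->3, |3|->4.5, |1|->1.5, |4|->7, |5|->9, |3|->4.5, |1|->1.5, |8|->10
Step 3: Attach original signs; sum ranks with positive sign and with negative sign.
W+ = 7 + 3 + 4.5 + 9 + 10 = 33.5
W- = 7 + 1.5 + 7 + 4.5 + 1.5 = 21.5
(Check: W+ + W- = 55 should equal n(n+1)/2 = 55.)
Step 4: Test statistic W = min(W+, W-) = 21.5.
Step 5: Ties in |d|, so use the tie-corrected normal approximation.
        E[W] = n(n+1)/4 = 10*11/4 = 27.5.
        Tie groups: |d|=1 (t=2), |d|=3 (t=2), |d|=4 (t=3); sum(t^3 - t) = 36.
        Var[W] = n(n+1)(2n+1)/24 - sum(t^3-t)/48 = 2310/24 - 36/48 = 95.5.
        z = (W - E[W]) / sqrt(Var[W]) = (21.5 - 27.5) / 9.7724 = -0.6140.
        Two-sided p = 2*Phi(z) = 0.539233.
Step 6: alpha = 0.05. fail to reject H0.

W+ = 33.5, W- = 21.5, W = min = 21.5, p = 0.539233, fail to reject H0.


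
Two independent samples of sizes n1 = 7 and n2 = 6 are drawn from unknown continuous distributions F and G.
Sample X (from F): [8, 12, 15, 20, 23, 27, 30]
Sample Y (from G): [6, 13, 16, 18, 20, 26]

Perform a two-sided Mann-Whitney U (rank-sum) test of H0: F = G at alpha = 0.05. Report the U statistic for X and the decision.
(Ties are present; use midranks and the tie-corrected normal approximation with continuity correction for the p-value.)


Step 1: Combine and sort all 13 observations; assign midranks.
sorted (value, group): (6,Y), (8,X), (12,X), (13,Y), (15,X), (16,Y), (18,Y), (20,X), (20,Y), (23,X), (26,Y), (27,X), (30,X)
ranks: 6->1, 8->2, 12->3, 13->4, 15->5, 16->6, 18->7, 20->8.5, 20->8.5, 23->10, 26->11, 27->12, 30->13
Step 2: Rank sum for X: R1 = 2 + 3 + 5 + 8.5 + 10 + 12 + 13 = 53.5.
Step 3: U_X = R1 - n1(n1+1)/2 = 53.5 - 7*8/2 = 53.5 - 28 = 25.5.
       U_Y = n1*n2 - U_X = 42 - 25.5 = 16.5.
Step 4: Ties are present, so use the tie-corrected normal approximation (with continuity correction) for the p-value.
Step 5: p-value = 0.567176; compare to alpha = 0.05. fail to reject H0.

U_X = 25.5, p = 0.567176, fail to reject H0 at alpha = 0.05.


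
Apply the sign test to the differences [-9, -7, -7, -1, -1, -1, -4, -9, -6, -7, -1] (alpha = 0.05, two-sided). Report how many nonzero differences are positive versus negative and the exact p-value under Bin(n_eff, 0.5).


Step 1: Discard zero differences. Original n = 11; n_eff = number of nonzero differences = 11.
Nonzero differences (with sign): -9, -7, -7, -1, -1, -1, -4, -9, -6, -7, -1
Step 2: Count signs: positive = 0, negative = 11.
Step 3: Under H0: P(positive) = 0.5, so the number of positives S ~ Bin(11, 0.5).
Step 4: Two-sided exact p-value = sum of Bin(11,0.5) probabilities at or below the observed probability = 0.000977.
Step 5: alpha = 0.05. reject H0.

n_eff = 11, pos = 0, neg = 11, p = 0.000977, reject H0.


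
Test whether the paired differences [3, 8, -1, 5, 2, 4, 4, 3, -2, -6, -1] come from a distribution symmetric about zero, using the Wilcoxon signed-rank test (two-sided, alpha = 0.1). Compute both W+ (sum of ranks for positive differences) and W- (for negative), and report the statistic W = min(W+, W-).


Step 1: Drop any zero differences (none here) and take |d_i|.
|d| = [3, 8, 1, 5, 2, 4, 4, 3, 2, 6, 1]
Step 2: Midrank |d_i| (ties get averaged ranks).
ranks: |3|->5.5, |8|->11, |1|->1.5, |5|->9, |2|->3.5, |4|->7.5, |4|->7.5, |3|->5.5, |2|->3.5, |6|->10, |1|->1.5
Step 3: Attach original signs; sum ranks with positive sign and with negative sign.
W+ = 5.5 + 11 + 9 + 3.5 + 7.5 + 7.5 + 5.5 = 49.5
W- = 1.5 + 3.5 + 10 + 1.5 = 16.5
(Check: W+ + W- = 66 should equal n(n+1)/2 = 66.)
Step 4: Test statistic W = min(W+, W-) = 16.5.
Step 5: Ties in |d|, so use the tie-corrected normal approximation.
        E[W] = n(n+1)/4 = 11*12/4 = 33.
        Tie groups: |d|=1 (t=2), |d|=2 (t=2), |d|=3 (t=2), |d|=4 (t=2); sum(t^3 - t) = 24.
        Var[W] = n(n+1)(2n+1)/24 - sum(t^3-t)/48 = 3036/24 - 24/48 = 126.
        z = (W - E[W]) / sqrt(Var[W]) = (16.5 - 33) / 11.2250 = -1.4699.
        Two-sided p = 2*Phi(z) = 0.141579.
Step 6: alpha = 0.1. fail to reject H0.

W+ = 49.5, W- = 16.5, W = min = 16.5, p = 0.141579, fail to reject H0.


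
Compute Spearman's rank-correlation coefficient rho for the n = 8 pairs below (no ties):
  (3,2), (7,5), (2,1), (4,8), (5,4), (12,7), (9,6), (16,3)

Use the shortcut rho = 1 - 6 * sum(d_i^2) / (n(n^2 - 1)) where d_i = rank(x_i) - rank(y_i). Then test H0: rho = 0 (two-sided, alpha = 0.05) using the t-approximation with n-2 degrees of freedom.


Step 1: Rank x and y separately (midranks; no ties here).
rank(x): 3->2, 7->5, 2->1, 4->3, 5->4, 12->7, 9->6, 16->8
rank(y): 2->2, 5->5, 1->1, 8->8, 4->4, 7->7, 6->6, 3->3
Step 2: d_i = R_x(i) - R_y(i); compute d_i^2.
  (2-2)^2=0, (5-5)^2=0, (1-1)^2=0, (3-8)^2=25, (4-4)^2=0, (7-7)^2=0, (6-6)^2=0, (8-3)^2=25
sum(d^2) = 50.
Step 3: rho = 1 - 6*50 / (8*(8^2 - 1)) = 1 - 300/504 = 0.404762.
Step 4: Under H0, t = rho * sqrt((n-2)/(1-rho^2)) = 1.0842 ~ t(6).
Step 5: Two-sided p-value from the t-distribution with 6 df = 0.319889.
Step 6: alpha = 0.05. fail to reject H0.

rho = 0.4048, p = 0.319889, fail to reject H0 at alpha = 0.05.


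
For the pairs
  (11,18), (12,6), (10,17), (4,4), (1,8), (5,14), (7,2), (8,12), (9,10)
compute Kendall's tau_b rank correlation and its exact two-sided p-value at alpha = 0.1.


Step 1: Enumerate the 36 unordered pairs (i,j) with i<j and classify each by sign(x_j-x_i) * sign(y_j-y_i).
  (1,2):dx=+1,dy=-12->D; (1,3):dx=-1,dy=-1->C; (1,4):dx=-7,dy=-14->C; (1,5):dx=-10,dy=-10->C
  (1,6):dx=-6,dy=-4->C; (1,7):dx=-4,dy=-16->C; (1,8):dx=-3,dy=-6->C; (1,9):dx=-2,dy=-8->C
  (2,3):dx=-2,dy=+11->D; (2,4):dx=-8,dy=-2->C; (2,5):dx=-11,dy=+2->D; (2,6):dx=-7,dy=+8->D
  (2,7):dx=-5,dy=-4->C; (2,8):dx=-4,dy=+6->D; (2,9):dx=-3,dy=+4->D; (3,4):dx=-6,dy=-13->C
  (3,5):dx=-9,dy=-9->C; (3,6):dx=-5,dy=-3->C; (3,7):dx=-3,dy=-15->C; (3,8):dx=-2,dy=-5->C
  (3,9):dx=-1,dy=-7->C; (4,5):dx=-3,dy=+4->D; (4,6):dx=+1,dy=+10->C; (4,7):dx=+3,dy=-2->D
  (4,8):dx=+4,dy=+8->C; (4,9):dx=+5,dy=+6->C; (5,6):dx=+4,dy=+6->C; (5,7):dx=+6,dy=-6->D
  (5,8):dx=+7,dy=+4->C; (5,9):dx=+8,dy=+2->C; (6,7):dx=+2,dy=-12->D; (6,8):dx=+3,dy=-2->D
  (6,9):dx=+4,dy=-4->D; (7,8):dx=+1,dy=+10->C; (7,9):dx=+2,dy=+8->C; (8,9):dx=+1,dy=-2->D
Step 2: C = 23, D = 13, total pairs = 36.
Step 3: tau = (C - D)/(n(n-1)/2) = (23 - 13)/36 = 0.277778.
Step 4: Exact two-sided p-value (enumerate n! = 362880 permutations of y under H0): p = 0.358488.
Step 5: alpha = 0.1. fail to reject H0.

tau_b = 0.2778 (C=23, D=13), p = 0.358488, fail to reject H0.


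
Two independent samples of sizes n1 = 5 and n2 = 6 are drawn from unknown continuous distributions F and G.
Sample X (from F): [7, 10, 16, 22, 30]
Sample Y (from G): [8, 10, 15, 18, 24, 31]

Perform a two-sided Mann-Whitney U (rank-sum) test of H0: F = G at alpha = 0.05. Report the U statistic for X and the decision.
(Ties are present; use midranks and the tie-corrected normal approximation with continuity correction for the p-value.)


Step 1: Combine and sort all 11 observations; assign midranks.
sorted (value, group): (7,X), (8,Y), (10,X), (10,Y), (15,Y), (16,X), (18,Y), (22,X), (24,Y), (30,X), (31,Y)
ranks: 7->1, 8->2, 10->3.5, 10->3.5, 15->5, 16->6, 18->7, 22->8, 24->9, 30->10, 31->11
Step 2: Rank sum for X: R1 = 1 + 3.5 + 6 + 8 + 10 = 28.5.
Step 3: U_X = R1 - n1(n1+1)/2 = 28.5 - 5*6/2 = 28.5 - 15 = 13.5.
       U_Y = n1*n2 - U_X = 30 - 13.5 = 16.5.
Step 4: Ties are present, so use the tie-corrected normal approximation (with continuity correction) for the p-value.
Step 5: p-value = 0.854805; compare to alpha = 0.05. fail to reject H0.

U_X = 13.5, p = 0.854805, fail to reject H0 at alpha = 0.05.


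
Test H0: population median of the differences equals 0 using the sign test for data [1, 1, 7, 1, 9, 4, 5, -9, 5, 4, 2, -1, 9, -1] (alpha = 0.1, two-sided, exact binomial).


Step 1: Discard zero differences. Original n = 14; n_eff = number of nonzero differences = 14.
Nonzero differences (with sign): +1, +1, +7, +1, +9, +4, +5, -9, +5, +4, +2, -1, +9, -1
Step 2: Count signs: positive = 11, negative = 3.
Step 3: Under H0: P(positive) = 0.5, so the number of positives S ~ Bin(14, 0.5).
Step 4: Two-sided exact p-value = sum of Bin(14,0.5) probabilities at or below the observed probability = 0.057373.
Step 5: alpha = 0.1. reject H0.

n_eff = 14, pos = 11, neg = 3, p = 0.057373, reject H0.


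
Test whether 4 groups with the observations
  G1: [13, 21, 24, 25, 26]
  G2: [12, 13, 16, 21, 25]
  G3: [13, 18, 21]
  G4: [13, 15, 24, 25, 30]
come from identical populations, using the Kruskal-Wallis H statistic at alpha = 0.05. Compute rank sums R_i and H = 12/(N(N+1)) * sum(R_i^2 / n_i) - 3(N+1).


Step 1: Combine all N = 18 observations and assign midranks.
sorted (value, group, rank): (12,G2,1), (13,G1,3.5), (13,G2,3.5), (13,G3,3.5), (13,G4,3.5), (15,G4,6), (16,G2,7), (18,G3,8), (21,G1,10), (21,G2,10), (21,G3,10), (24,G1,12.5), (24,G4,12.5), (25,G1,15), (25,G2,15), (25,G4,15), (26,G1,17), (30,G4,18)
Step 2: Sum ranks within each group.
R_1 = 58 (n_1 = 5)
R_2 = 36.5 (n_2 = 5)
R_3 = 21.5 (n_3 = 3)
R_4 = 55 (n_4 = 5)
Step 3: H = 12/(N(N+1)) * sum(R_i^2/n_i) - 3(N+1)
     = 12/(18*19) * (58^2/5 + 36.5^2/5 + 21.5^2/3 + 55^2/5) - 3*19
     = 0.035088 * 1698.33 - 57
     = 2.590643.
Step 4: Ties present; correction factor C = 1 - 114/(18^3 - 18) = 0.980392. Corrected H = 2.590643 / 0.980392 = 2.642456.
Step 5: Under H0, H ~ chi^2(3); p-value = 0.450095.
Step 6: alpha = 0.05. fail to reject H0.

H = 2.6425, df = 3, p = 0.450095, fail to reject H0.


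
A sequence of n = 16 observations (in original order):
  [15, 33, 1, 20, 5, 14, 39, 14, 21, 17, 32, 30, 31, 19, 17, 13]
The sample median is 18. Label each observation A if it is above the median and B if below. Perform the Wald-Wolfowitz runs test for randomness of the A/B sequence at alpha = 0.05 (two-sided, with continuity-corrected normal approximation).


Step 1: Compute median = 18; label A = above, B = below.
Labels in order: BABABBABABAAAABB  (n_A = 8, n_B = 8)
Step 2: Count runs R = 11.
Step 3: Under H0 (random ordering), E[R] = 2*n_A*n_B/(n_A+n_B) + 1 = 2*8*8/16 + 1 = 9.0000.
        Var[R] = 2*n_A*n_B*(2*n_A*n_B - n_A - n_B) / ((n_A+n_B)^2 * (n_A+n_B-1)) = 14336/3840 = 3.7333.
        SD[R] = 1.9322.
Step 4: Continuity-corrected z = (R - 0.5 - E[R]) / SD[R] = (11 - 0.5 - 9.0000) / 1.9322 = 0.7763.
Step 5: Two-sided p-value via normal approximation = 2*(1 - Phi(|z|)) = 0.437558.
Step 6: alpha = 0.05. fail to reject H0.

R = 11, z = 0.7763, p = 0.437558, fail to reject H0.


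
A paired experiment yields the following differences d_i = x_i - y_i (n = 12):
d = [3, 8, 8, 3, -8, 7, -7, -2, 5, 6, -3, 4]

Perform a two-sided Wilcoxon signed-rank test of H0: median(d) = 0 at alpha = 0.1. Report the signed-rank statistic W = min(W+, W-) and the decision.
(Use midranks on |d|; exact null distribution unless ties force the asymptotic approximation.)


Step 1: Drop any zero differences (none here) and take |d_i|.
|d| = [3, 8, 8, 3, 8, 7, 7, 2, 5, 6, 3, 4]
Step 2: Midrank |d_i| (ties get averaged ranks).
ranks: |3|->3, |8|->11, |8|->11, |3|->3, |8|->11, |7|->8.5, |7|->8.5, |2|->1, |5|->6, |6|->7, |3|->3, |4|->5
Step 3: Attach original signs; sum ranks with positive sign and with negative sign.
W+ = 3 + 11 + 11 + 3 + 8.5 + 6 + 7 + 5 = 54.5
W- = 11 + 8.5 + 1 + 3 = 23.5
(Check: W+ + W- = 78 should equal n(n+1)/2 = 78.)
Step 4: Test statistic W = min(W+, W-) = 23.5.
Step 5: Ties in |d|, so use the tie-corrected normal approximation.
        E[W] = n(n+1)/4 = 12*13/4 = 39.
        Tie groups: |d|=3 (t=3), |d|=7 (t=2), |d|=8 (t=3); sum(t^3 - t) = 54.
        Var[W] = n(n+1)(2n+1)/24 - sum(t^3-t)/48 = 3900/24 - 54/48 = 161.375.
        z = (W - E[W]) / sqrt(Var[W]) = (23.5 - 39) / 12.7033 = -1.2202.
        Two-sided p = 2*Phi(z) = 0.222408.
Step 6: alpha = 0.1. fail to reject H0.

W+ = 54.5, W- = 23.5, W = min = 23.5, p = 0.222408, fail to reject H0.
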